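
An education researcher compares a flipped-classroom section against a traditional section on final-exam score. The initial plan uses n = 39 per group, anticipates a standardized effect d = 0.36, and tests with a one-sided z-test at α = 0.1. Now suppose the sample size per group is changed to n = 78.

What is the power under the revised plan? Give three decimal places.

With n = 78 per group: δ = d·√(n/2) = 0.36 × √(78/2) = 2.2482. Critical value z_{0.1} = 1.282.
Revised power = P(Z > 1.282 − δ) = Φ(0.967) = 0.8331.

Power ≈ 0.833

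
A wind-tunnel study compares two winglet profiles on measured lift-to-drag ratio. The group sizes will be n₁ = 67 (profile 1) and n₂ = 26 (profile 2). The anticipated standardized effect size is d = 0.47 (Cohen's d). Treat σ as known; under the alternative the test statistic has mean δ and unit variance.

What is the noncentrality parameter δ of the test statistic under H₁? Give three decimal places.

δ = d / √(1/n₁ + 1/n₂) = 0.47 / √(1/67 + 1/26) = 2.0341

δ ≈ 2.034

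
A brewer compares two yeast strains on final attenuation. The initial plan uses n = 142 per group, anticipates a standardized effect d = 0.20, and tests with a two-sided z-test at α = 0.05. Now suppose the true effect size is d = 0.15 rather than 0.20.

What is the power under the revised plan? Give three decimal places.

With d = 0.15: δ = d·√(n/2) = 0.15 × √(142/2) = 1.2639. Critical value z_{0.025} = 1.960.
Revised power = Φ(δ − 1.960) + Φ(−δ − 1.960) = Φ(-0.696) + Φ(-3.224) = 0.2432 + 0.0006 = 0.2438.

Power ≈ 0.244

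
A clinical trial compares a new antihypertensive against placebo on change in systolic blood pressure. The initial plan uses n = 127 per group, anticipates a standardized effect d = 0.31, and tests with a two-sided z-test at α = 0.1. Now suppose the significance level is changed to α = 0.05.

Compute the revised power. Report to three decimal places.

δ = d·√(n/2) = 0.31 × √(127/2) = 2.4703 (unchanged). New critical value: z_{0.025} = 1.960.
Revised power = Φ(δ − 1.960) + Φ(−δ − 1.960) = Φ(0.510) + Φ(-4.430) = 0.6951 + 0.0000 = 0.6951.

Power ≈ 0.695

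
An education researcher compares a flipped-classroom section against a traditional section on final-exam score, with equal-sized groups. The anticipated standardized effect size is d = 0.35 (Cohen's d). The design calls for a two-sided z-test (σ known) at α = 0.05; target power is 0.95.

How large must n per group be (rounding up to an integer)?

For power 0.95 need Φ(δ − z_{0.025}) = 0.95, so δ = z_{0.025} + z_{0.05} = 1.960 + 1.645 = 3.605.
(For δ > 0 the lower-tail rejection region contributes negligibly to power, so the one-term inversion is standard.)
δ = d·√(n/2) ⇒ n = 2(δ/d)² = 2 × (3.605 / 0.35)² = 212.16.
Rounding up, n = 213 per group.

n = 213 per group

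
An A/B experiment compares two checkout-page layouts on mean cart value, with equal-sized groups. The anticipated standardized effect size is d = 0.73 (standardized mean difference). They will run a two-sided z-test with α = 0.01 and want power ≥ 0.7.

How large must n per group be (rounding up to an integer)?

n = 37 per group

For power 0.7 need Φ(δ − z_{0.005}) = 0.7, so δ = z_{0.005} + z_{0.30} = 2.576 + 0.524 = 3.100.
(For δ > 0 the lower-tail rejection region contributes negligibly to power, so the one-term inversion is standard.)
δ = d·√(n/2) ⇒ n = 2(δ/d)² = 2 × (3.100 / 0.73)² = 36.07.
Rounding up, n = 37 per group.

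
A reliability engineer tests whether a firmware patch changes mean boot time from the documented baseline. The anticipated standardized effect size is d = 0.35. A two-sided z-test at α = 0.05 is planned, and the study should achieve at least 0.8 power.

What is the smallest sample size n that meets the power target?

n = 65

Set Φ(δ − 1.960) = 0.8; then δ − 1.960 = Φ⁻¹(0.8) = 0.842, giving δ = 2.802.
(Ignoring the negligible lower-tail rejection probability gives the usual closed-form inversion.)
δ = d·√n ⇒ n = (δ/d)² = (2.802 / 0.35)² = 64.07.
Round up to the next whole unit.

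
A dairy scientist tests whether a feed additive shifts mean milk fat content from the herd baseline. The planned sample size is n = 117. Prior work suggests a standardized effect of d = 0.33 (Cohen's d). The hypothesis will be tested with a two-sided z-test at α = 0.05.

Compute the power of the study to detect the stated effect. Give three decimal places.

Noncentrality parameter: δ = d·√n = 0.33 × √117 = 3.5695
Critical value for a two-sided test at α = 0.05: z_{α/2} = 1.960.
Power = Φ(δ − 1.960) + Φ(−δ − 1.960) = Φ(1.610) + Φ(-5.529) = 0.9462 + 0.0000 = 0.9462.

Power ≈ 0.946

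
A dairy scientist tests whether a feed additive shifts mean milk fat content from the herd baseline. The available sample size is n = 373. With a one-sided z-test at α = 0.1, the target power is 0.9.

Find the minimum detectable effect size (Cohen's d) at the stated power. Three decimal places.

Required noncentrality: δ = z_{0.1} + z_{0.10} = 1.282 + 1.282 = 2.563.
δ = d·√n ⇒ d = δ/√n = 2.563/√373 = 0.1327.

d ≈ 0.133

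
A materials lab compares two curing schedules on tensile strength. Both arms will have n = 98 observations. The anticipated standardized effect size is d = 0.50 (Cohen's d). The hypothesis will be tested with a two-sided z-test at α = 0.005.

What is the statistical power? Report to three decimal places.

Power ≈ 0.756

Noncentrality parameter: δ = d·√(n/2) = 0.50 × √(98/2) = 3.5000
Critical value for a two-sided test at α = 0.005: z_{α/2} = 2.807.
Power = Φ(δ − 2.807) + Φ(−δ − 2.807) = Φ(0.693) + Φ(-6.307) = 0.7558 + 0.0000 = 0.7558.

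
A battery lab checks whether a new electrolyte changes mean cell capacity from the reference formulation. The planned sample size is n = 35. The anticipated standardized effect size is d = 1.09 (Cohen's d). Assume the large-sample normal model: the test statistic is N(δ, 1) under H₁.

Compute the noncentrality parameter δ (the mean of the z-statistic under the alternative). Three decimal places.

δ = d·√n = 1.09 × √35 = 6.4485

δ ≈ 6.449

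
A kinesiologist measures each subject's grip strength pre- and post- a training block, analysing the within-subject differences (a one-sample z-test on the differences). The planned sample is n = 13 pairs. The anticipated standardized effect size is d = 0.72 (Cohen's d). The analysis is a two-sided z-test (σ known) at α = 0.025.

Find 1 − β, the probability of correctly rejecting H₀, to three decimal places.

Power ≈ 0.639

Noncentrality parameter: δ = d·√n = 0.72 × √13 = 2.5960
Critical value for a two-sided test at α = 0.025: z_{α/2} = 2.241.
Power = Φ(δ − 2.241) + Φ(−δ − 2.241) = Φ(0.355) + Φ(-4.837) = 0.6386 + 0.0000 = 0.6386.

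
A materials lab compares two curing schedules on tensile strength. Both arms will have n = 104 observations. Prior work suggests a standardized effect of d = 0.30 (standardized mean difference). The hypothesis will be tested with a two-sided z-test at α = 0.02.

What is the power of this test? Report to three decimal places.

Power ≈ 0.435

Noncentrality parameter: δ = d·√(n/2) = 0.30 × √(104/2) = 2.1633
Two-sided α = 0.02 → critical value z_{0.01} = 2.326.
Power = Φ(δ − 2.326) + Φ(−δ − 2.326) = Φ(-0.163) + Φ(-4.490) = 0.4353 + 0.0000 = 0.4353.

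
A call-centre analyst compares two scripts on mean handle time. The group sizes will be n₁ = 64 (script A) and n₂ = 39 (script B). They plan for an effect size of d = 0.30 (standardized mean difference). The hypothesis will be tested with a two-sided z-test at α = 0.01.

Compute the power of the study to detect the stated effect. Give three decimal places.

Noncentrality parameter: δ = d / √(1/n₁ + 1/n₂) = 0.30 / √(1/64 + 1/39) = 1.4768
Critical value for a two-sided test at α = 0.01: z_{α/2} = 2.576.
Power = Φ(δ − 2.576) + Φ(−δ − 2.576) = Φ(-1.099) + Φ(-4.053) = 0.1359 + 0.0000 = 0.1359.

Power ≈ 0.136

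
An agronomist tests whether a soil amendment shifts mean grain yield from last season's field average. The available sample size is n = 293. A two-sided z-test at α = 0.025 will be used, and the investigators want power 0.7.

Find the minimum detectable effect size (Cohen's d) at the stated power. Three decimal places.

Required noncentrality: δ = z_{0.0125} + z_{0.30} = 2.241 + 0.524 = 2.766.
(The second rejection-region term Φ(−δ − z_{α/2}) is negligible and dropped.)
δ = d·√n ⇒ d = δ/√n = 2.766/√293 = 0.1616.

d ≈ 0.162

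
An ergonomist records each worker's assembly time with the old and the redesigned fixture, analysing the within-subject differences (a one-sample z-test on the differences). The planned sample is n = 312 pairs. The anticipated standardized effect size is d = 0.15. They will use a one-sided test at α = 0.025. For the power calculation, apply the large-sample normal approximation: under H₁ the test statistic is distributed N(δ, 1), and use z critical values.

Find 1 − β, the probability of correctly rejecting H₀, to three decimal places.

Power ≈ 0.755

Noncentrality parameter: δ = d·√n = 0.15 × √312 = 2.6495
One-sided α = 0.025 → critical value z_{0.025} = 1.960.
Power = Φ(δ − 1.960) = Φ(0.690) = 0.7548.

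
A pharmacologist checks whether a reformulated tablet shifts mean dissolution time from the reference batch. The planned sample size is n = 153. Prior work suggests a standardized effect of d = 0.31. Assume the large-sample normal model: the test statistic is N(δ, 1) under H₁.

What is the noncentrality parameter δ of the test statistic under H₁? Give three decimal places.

δ = d·√n = 0.31 × √153 = 3.8345

δ ≈ 3.834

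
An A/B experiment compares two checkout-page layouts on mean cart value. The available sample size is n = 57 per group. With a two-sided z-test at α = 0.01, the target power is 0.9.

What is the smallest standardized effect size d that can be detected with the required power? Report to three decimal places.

d ≈ 0.723

Required noncentrality: δ = z_{0.005} + z_{0.10} = 2.576 + 1.282 = 3.857.
(The second rejection-region term Φ(−δ − z_{α/2}) is negligible and dropped.)
δ = d·√(n/2) ⇒ d = δ/√(n/2) = 3.857/√(57/2) = 0.7226.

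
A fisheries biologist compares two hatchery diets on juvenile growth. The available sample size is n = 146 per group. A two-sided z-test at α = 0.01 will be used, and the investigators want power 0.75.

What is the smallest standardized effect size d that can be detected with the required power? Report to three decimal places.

d ≈ 0.380

Need Φ(δ − 2.576) = 0.75, so δ = 2.576 + 0.674 = 3.250.
(Lower-tail contribution to power is negligible for δ > 0.)
δ = d·√(n/2) ⇒ d = δ/√(n/2) = 3.250/√(146/2) = 0.3804.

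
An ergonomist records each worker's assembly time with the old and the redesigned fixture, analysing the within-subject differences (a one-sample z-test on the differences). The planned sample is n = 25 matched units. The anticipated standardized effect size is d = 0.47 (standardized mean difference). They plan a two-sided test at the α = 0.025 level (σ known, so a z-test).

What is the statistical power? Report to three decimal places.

Noncentrality parameter: δ = d·√n = 0.47 × √25 = 2.3500
Critical value for a two-sided test at α = 0.025: z_{α/2} = 2.241.
Power = Φ(δ − 2.241) + Φ(−δ − 2.241) = Φ(0.109) + Φ(-4.591) = 0.5432 + 0.0000 = 0.5432.

Power ≈ 0.543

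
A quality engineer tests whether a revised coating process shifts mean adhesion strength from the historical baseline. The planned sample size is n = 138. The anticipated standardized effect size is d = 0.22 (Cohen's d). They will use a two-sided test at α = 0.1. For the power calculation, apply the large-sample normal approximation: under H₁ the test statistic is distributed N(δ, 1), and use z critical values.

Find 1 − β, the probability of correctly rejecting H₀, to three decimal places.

Noncentrality parameter: δ = d·√n = 0.22 × √138 = 2.5844
Two-sided α = 0.1 → critical value z_{0.05} = 1.645.
Power = Φ(δ − 1.645) + Φ(−δ − 1.645) = Φ(0.940) + Φ(-4.229) = 0.8263 + 0.0000 = 0.8263.

Power ≈ 0.826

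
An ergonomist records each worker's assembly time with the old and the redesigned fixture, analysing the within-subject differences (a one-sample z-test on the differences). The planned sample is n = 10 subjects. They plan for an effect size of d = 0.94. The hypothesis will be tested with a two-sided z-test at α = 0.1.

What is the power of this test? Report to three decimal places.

Power ≈ 0.908

Noncentrality parameter: δ = d·√n = 0.94 × √10 = 2.9725
Critical value for a two-sided test at α = 0.1: z_{α/2} = 1.645.
Power = Φ(δ − 1.645) + Φ(−δ − 1.645) = Φ(1.328) + Φ(-4.617) = 0.9079 + 0.0000 = 0.9079.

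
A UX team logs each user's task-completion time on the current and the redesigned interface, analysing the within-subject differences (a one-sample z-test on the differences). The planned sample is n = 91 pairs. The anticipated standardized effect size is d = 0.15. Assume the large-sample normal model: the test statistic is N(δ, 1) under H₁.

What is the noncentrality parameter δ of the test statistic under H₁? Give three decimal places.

δ ≈ 1.431

δ = d·√n = 0.15 × √91 = 1.4309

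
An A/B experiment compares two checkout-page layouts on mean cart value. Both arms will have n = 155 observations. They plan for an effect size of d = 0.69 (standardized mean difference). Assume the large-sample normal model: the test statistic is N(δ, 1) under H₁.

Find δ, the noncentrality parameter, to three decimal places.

δ ≈ 6.074

δ = d·√(n/2) = 0.69 × √(155/2) = 6.0744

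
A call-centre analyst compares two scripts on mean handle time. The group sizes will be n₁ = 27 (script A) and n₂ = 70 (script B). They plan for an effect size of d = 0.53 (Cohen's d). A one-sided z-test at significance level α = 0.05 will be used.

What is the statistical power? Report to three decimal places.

Noncentrality parameter: δ = d / √(1/n₁ + 1/n₂) = 0.53 / √(1/27 + 1/70) = 2.3395
Critical value for a one-sided test at α = 0.05: z_α = 1.645.
Power = Φ(δ − 1.645) = Φ(0.695) = 0.7564.

Power ≈ 0.756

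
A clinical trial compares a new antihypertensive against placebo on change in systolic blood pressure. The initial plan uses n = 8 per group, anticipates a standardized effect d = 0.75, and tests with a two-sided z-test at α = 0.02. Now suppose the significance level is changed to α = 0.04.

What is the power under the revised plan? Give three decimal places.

Power ≈ 0.290

δ = d·√(n/2) = 0.75 × √(8/2) = 1.5000 (unchanged). New critical value: z_{0.02} = 2.054.
Revised power = Φ(δ − 2.054) + Φ(−δ − 2.054) = Φ(-0.554) + Φ(-3.554) = 0.2899 + 0.0002 = 0.2901.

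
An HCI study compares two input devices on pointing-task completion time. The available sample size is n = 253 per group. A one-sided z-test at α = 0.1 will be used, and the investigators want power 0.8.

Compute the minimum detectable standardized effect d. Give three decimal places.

d ≈ 0.189

Need Φ(δ − 1.282) = 0.8, so δ = 1.282 + 0.842 = 2.123.
δ = d·√(n/2) ⇒ d = δ/√(n/2) = 2.123/√(253/2) = 0.1888.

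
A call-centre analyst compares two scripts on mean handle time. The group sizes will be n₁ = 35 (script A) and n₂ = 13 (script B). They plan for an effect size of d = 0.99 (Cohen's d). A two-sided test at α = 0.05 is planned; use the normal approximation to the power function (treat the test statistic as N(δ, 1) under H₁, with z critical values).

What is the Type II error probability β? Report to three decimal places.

β ≈ 0.138

Noncentrality parameter: δ = d / √(1/n₁ + 1/n₂) = 0.99 / √(1/35 + 1/13) = 3.0480
Critical value for a two-sided test at α = 0.05: z_{α/2} = 1.960.
Power = Φ(δ − 1.960) + Φ(−δ − 1.960) = Φ(1.088) + Φ(-5.008) = 0.8617 + 0.0000 = 0.8617.
Type II error: β = 1 − power = 1 − 0.8617 = 0.1383.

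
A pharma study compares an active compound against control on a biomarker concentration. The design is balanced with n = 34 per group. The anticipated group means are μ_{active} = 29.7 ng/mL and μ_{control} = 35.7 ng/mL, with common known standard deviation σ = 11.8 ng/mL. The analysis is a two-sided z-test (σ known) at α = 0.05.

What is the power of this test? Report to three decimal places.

Power ≈ 0.554

Standardized effect: d = |μ_{active} − μ_{control}| / σ = |29.7 − 35.7| / 11.8 = 0.5085
Noncentrality parameter: δ = d·√(n/2) = 0.5085 × √(34/2) = 2.0965
Two-sided α = 0.05 → critical value z_{0.025} = 1.960.
Power = Φ(δ − 1.960) + Φ(−δ − 1.960) = Φ(0.137) + Φ(-4.056) = 0.5543 + 0.0000 = 0.5543.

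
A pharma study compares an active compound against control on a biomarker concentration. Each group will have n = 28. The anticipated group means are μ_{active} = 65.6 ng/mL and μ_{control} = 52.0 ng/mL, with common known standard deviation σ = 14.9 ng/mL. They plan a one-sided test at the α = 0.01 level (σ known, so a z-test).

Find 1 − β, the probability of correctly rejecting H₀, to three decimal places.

Power ≈ 0.862

Standardized effect: d = |μ_{active} − μ_{control}| / σ = |65.6 − 52.0| / 14.9 = 0.9128
Noncentrality parameter: δ = d·√(n/2) = 0.9128 × √(28/2) = 3.4152
Critical value for a one-sided test at α = 0.01: z_α = 2.326.
Power = P(Z > 2.326 − δ) = Φ(1.089) = 0.8619.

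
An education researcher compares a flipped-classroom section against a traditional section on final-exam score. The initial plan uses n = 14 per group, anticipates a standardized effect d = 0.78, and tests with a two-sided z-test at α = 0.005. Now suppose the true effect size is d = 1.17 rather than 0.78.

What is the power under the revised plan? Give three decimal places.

Power ≈ 0.614

With d = 1.17: δ = d·√(n/2) = 1.17 × √(14/2) = 3.0955. Critical value z_{0.0025} = 2.807.
Revised power = Φ(δ − 2.807) + Φ(−δ − 2.807) = Φ(0.288) + Φ(-5.903) = 0.6135 + 0.0000 = 0.6135.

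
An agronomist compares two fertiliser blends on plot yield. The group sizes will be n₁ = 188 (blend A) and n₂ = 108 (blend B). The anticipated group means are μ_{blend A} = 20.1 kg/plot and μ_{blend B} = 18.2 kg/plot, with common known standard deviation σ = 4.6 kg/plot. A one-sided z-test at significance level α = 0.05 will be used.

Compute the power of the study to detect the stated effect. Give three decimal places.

Standardized effect: d = |μ_{blend A} − μ_{blend B}| / σ = |20.1 − 18.2| / 4.6 = 0.4130
Noncentrality parameter: δ = d / √(1/n₁ + 1/n₂) = 0.4130 / √(1/188 + 1/108) = 3.4209
Critical value for a one-sided test at α = 0.05: z_α = 1.645.
Power = Φ(δ − 1.645) = Φ(1.776) = 0.9621.

Power ≈ 0.962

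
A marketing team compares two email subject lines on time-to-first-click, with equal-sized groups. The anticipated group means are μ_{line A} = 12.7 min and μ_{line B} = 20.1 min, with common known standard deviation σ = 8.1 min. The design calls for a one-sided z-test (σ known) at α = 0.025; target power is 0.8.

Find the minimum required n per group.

n = 19 per group

Standardized effect: d = |μ_{line A} − μ_{line B}| / σ = |12.7 − 20.1| / 8.1 = 0.9136
For power 0.8 need Φ(δ − z_{0.025}) = 0.8, so δ = z_{0.025} + z_{0.20} = 1.960 + 0.842 = 2.802.
δ = d·√(n/2) ⇒ n = 2(δ/d)² = 2 × (2.802 / 0.9136)² = 18.81.
Round up to the next whole unit.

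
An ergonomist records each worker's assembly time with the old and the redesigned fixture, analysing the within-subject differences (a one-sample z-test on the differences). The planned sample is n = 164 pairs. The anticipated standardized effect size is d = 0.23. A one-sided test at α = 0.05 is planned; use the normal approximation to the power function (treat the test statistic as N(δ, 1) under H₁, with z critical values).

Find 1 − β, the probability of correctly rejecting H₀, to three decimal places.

Noncentrality parameter: δ = d·√n = 0.23 × √164 = 2.9454
Critical value for a one-sided test at α = 0.05: z_α = 1.645.
Power = Φ(δ − 1.645) = Φ(1.301) = 0.9033.

Power ≈ 0.903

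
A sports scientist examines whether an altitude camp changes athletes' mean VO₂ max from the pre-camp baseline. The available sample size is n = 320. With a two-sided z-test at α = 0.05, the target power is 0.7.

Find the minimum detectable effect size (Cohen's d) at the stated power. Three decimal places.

Need Φ(δ − 1.960) = 0.7, so δ = 1.960 + 0.524 = 2.484.
(Lower-tail contribution to power is negligible for δ > 0.)
δ = d·√n ⇒ d = δ/√n = 2.484/√320 = 0.1389.

d ≈ 0.139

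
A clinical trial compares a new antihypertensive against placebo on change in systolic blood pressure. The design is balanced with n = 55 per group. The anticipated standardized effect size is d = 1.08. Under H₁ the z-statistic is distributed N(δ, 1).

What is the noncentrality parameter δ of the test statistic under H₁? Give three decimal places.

δ ≈ 5.664

The noncentrality parameter scales effect size by the design's sample-size factor: δ = d·√(n/2) = 1.08 × √(55/2) = 5.6636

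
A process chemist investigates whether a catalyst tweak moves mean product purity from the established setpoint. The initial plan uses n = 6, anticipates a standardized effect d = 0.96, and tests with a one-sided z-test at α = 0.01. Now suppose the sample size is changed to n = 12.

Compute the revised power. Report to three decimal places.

With n = 12: δ = d·√n = 0.96 × √12 = 3.3255. Critical value z_{0.01} = 2.326.
Revised power = Φ(δ − 2.326) = Φ(0.999) = 0.8411.

Power ≈ 0.841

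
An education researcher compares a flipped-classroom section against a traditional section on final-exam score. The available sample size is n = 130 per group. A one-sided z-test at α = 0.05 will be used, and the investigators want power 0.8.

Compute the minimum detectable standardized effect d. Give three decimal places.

Need Φ(δ − 1.645) = 0.8, so δ = 1.645 + 0.842 = 2.486.
δ = d·√(n/2) ⇒ d = δ/√(n/2) = 2.486/√(130/2) = 0.3084.

d ≈ 0.308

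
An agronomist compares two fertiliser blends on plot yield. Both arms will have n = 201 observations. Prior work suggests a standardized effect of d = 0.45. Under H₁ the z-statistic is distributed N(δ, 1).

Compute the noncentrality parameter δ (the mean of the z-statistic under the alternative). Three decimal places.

δ ≈ 4.511

The noncentrality parameter scales effect size by the design's sample-size factor: δ = d·√(n/2) = 0.45 × √(201/2) = 4.5112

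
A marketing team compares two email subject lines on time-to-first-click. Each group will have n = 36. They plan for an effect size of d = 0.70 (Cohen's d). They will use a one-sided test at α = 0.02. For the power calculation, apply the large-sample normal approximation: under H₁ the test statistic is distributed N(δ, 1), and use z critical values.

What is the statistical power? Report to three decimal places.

Noncentrality parameter: δ = d·√(n/2) = 0.70 × √(36/2) = 2.9698
Critical value for a one-sided test at α = 0.02: z_α = 2.054.
Power = Φ(δ − 2.054) = Φ(0.916) = 0.8202.

Power ≈ 0.820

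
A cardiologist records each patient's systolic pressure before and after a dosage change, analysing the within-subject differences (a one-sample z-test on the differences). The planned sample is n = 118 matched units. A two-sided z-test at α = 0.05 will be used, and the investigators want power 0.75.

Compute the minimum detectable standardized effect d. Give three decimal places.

d ≈ 0.243

Required noncentrality: δ = z_{0.025} + z_{0.25} = 1.960 + 0.674 = 2.634.
(Lower-tail contribution to power is negligible for δ > 0.)
δ = d·√n ⇒ d = δ/√n = 2.634/√118 = 0.2425.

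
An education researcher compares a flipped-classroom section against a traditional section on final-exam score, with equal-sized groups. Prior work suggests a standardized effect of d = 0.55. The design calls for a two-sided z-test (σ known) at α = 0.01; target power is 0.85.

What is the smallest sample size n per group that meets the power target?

n = 87 per group

For power 0.85 need Φ(δ − z_{0.005}) = 0.85, so δ = z_{0.005} + z_{0.15} = 2.576 + 1.036 = 3.612.
(For δ > 0 the lower-tail rejection region contributes negligibly to power, so the one-term inversion is standard.)
δ = d·√(n/2) ⇒ n = 2(δ/d)² = 2 × (3.612 / 0.55)² = 86.27.
Rounding up, n = 87 per group.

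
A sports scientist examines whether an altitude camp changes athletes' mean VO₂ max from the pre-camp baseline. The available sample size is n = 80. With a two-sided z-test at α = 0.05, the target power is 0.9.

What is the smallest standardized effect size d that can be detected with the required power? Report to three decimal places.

Required noncentrality: δ = z_{0.025} + z_{0.10} = 1.960 + 1.282 = 3.242.
(The second rejection-region term Φ(−δ − z_{α/2}) is negligible and dropped.)
δ = d·√n ⇒ d = δ/√n = 3.242/√80 = 0.3624.

d ≈ 0.362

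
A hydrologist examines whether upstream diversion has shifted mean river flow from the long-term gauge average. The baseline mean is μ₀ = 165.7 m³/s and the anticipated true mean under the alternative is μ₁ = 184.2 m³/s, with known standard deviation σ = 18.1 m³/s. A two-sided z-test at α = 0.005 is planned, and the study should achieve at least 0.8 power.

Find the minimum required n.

n = 13

Standardized effect: d = |μ₁ − μ₀| / σ = |184.2 − 165.7| / 18.1 = 1.0221
Set Φ(δ − 2.807) = 0.8; then δ − 2.807 = Φ⁻¹(0.8) = 0.842, giving δ = 3.649.
(For δ > 0 the lower-tail rejection region contributes negligibly to power, so the one-term inversion is standard.)
δ = d·√n ⇒ n = (δ/d)² = (3.649 / 1.0221)² = 12.74.
Rounding up, n = 13.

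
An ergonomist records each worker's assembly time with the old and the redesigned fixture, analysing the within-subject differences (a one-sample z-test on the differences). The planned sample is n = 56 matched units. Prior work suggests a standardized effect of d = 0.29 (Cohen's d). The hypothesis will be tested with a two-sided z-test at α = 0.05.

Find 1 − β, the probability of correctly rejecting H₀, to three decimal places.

Power ≈ 0.583

Noncentrality parameter: δ = d·√n = 0.29 × √56 = 2.1702
Two-sided α = 0.05 → critical value z_{0.025} = 1.960.
Power = Φ(δ − 1.960) + Φ(−δ − 1.960) = Φ(0.210) + Φ(-4.130) = 0.5832 + 0.0000 = 0.5833.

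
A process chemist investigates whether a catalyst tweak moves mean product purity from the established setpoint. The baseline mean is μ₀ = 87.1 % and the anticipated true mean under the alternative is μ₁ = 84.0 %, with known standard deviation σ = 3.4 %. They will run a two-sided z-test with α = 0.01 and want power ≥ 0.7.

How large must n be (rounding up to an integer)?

Standardized effect: d = |μ₁ − μ₀| / σ = |84.0 − 87.1| / 3.4 = 0.9118
For power 0.7 need Φ(δ − z_{0.005}) = 0.7, so δ = z_{0.005} + z_{0.30} = 2.576 + 0.524 = 3.100.
(The Φ(−δ − z_{α/2}) term is vanishingly small for δ > 0 and is dropped in the standard sample-size formula.)
δ = d·√n ⇒ n = (δ/d)² = (3.100 / 0.9118)² = 11.56.
Rounding up, n = 12.

n = 12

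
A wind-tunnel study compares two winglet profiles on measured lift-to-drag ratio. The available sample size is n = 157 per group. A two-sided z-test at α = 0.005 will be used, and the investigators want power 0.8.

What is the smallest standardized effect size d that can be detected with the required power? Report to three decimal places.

d ≈ 0.412

Need Φ(δ − 2.807) = 0.8, so δ = 2.807 + 0.842 = 3.649.
(Lower-tail contribution to power is negligible for δ > 0.)
δ = d·√(n/2) ⇒ d = δ/√(n/2) = 3.649/√(157/2) = 0.4118.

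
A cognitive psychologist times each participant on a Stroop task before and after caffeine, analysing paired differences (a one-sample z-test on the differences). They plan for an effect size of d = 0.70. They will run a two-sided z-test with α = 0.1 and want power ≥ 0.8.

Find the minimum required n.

Set Φ(δ − 1.645) = 0.8; then δ − 1.645 = Φ⁻¹(0.8) = 0.842, giving δ = 2.486.
(The Φ(−δ − z_{α/2}) term is vanishingly small for δ > 0 and is dropped in the standard sample-size formula.)
δ = d·√n ⇒ n = (δ/d)² = (2.486 / 0.70)² = 12.62.
Rounding up, n = 13.

n = 13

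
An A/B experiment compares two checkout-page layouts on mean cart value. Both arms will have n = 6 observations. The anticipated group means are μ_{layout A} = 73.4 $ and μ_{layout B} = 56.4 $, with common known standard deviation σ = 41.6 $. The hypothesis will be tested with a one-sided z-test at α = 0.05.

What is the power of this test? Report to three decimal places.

Power ≈ 0.174

Standardized effect: d = |μ_{layout A} − μ_{layout B}| / σ = |73.4 − 56.4| / 41.6 = 0.4087
Noncentrality parameter: δ = d·√(n/2) = 0.4087 × √(6/2) = 0.7078
Critical value for a one-sided test at α = 0.05: z_α = 1.645.
Power = Φ(δ − 1.645) = Φ(-0.937) = 0.1744.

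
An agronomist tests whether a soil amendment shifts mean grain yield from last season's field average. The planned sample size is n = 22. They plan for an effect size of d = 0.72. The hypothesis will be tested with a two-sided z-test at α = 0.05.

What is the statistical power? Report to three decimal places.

Power ≈ 0.922

Noncentrality parameter: λ = d·√n = 0.72 × √22 = 3.3771
Two-sided α = 0.05 → critical value z_{0.025} = 1.960.
Power = Φ(λ − 1.960) + Φ(−λ − 1.960) = Φ(1.417) + Φ(-5.337) = 0.9218 + 0.0000 = 0.9218.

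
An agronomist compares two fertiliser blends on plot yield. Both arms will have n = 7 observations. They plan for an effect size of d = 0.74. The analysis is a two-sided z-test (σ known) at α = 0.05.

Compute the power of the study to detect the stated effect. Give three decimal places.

Power ≈ 0.283

Noncentrality parameter: δ = d·√(n/2) = 0.74 × √(7/2) = 1.3844
Two-sided α = 0.05 → critical value z_{0.025} = 1.960.
Power = Φ(δ − 1.960) + Φ(−δ − 1.960) = Φ(-0.576) + Φ(-3.344) = 0.2825 + 0.0004 = 0.2829.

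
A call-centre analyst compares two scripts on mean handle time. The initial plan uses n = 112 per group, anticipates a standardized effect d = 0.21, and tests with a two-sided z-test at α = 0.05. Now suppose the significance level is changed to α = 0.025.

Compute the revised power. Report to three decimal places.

Power ≈ 0.252

δ = d·√(n/2) = 0.21 × √(112/2) = 1.5715 (unchanged). New critical value: z_{0.0125} = 2.241.
Revised power = Φ(δ − 2.241) + Φ(−δ − 2.241) = Φ(-0.670) + Φ(-3.813) = 0.2515 + 0.0001 = 0.2515.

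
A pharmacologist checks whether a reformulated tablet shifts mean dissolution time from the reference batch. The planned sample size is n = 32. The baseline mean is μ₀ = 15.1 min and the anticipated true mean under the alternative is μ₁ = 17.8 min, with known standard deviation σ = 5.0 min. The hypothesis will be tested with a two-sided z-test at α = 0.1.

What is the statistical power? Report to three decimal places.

Standardized effect: d = |μ₁ − μ₀| / σ = |17.8 − 15.1| / 5.0 = 0.5400
Noncentrality parameter: δ = d·√n = 0.5400 × √32 = 3.0547
Two-sided α = 0.1 → critical value z_{0.05} = 1.645.
Power = Φ(δ − 1.645) + Φ(−δ − 1.645) = Φ(1.410) + Φ(-4.700) = 0.9207 + 0.0000 = 0.9207.

Power ≈ 0.921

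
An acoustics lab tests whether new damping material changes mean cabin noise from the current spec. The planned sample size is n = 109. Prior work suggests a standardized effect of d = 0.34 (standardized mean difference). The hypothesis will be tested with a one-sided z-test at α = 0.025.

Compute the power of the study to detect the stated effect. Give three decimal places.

Power ≈ 0.944

Noncentrality parameter: λ = d·√n = 0.34 × √109 = 3.5497
One-sided α = 0.025 → critical value z_{0.025} = 1.960.
Power = P(Z > 1.960 − λ) = Φ(1.590) = 0.9441.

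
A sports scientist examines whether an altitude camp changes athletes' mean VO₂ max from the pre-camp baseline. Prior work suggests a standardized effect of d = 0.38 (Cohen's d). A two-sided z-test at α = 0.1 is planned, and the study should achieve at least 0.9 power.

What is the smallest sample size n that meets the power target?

For power 0.9 need Φ(δ − z_{0.05}) = 0.9, so δ = z_{0.05} + z_{0.10} = 1.645 + 1.282 = 2.926.
(For δ > 0 the lower-tail rejection region contributes negligibly to power, so the one-term inversion is standard.)
δ = d·√n ⇒ n = (δ/d)² = (2.926 / 0.38)² = 59.31.
Rounding up, n = 60.

n = 60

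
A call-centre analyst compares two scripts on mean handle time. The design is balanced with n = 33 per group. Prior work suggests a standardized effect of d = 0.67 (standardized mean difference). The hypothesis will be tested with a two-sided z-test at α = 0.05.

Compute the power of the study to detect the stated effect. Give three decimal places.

Power ≈ 0.777

Noncentrality parameter: δ = d·√(n/2) = 0.67 × √(33/2) = 2.7216
Two-sided α = 0.05 → critical value z_{0.025} = 1.960.
Power = Φ(δ − 1.960) + Φ(−δ − 1.960) = Φ(0.762) + Φ(-4.682) = 0.7768 + 0.0000 = 0.7768.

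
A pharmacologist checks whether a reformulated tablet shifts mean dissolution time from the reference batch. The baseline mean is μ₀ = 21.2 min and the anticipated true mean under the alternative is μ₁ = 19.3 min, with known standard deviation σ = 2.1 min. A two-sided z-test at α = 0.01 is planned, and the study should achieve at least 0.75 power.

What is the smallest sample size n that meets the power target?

n = 13

Standardized effect: d = |μ₁ − μ₀| / σ = |19.3 − 21.2| / 2.1 = 0.9048
For power 0.75 need Φ(δ − z_{0.005}) = 0.75, so δ = z_{0.005} + z_{0.25} = 2.576 + 0.674 = 3.250.
(Ignoring the negligible lower-tail rejection probability gives the usual closed-form inversion.)
δ = d·√n ⇒ n = (δ/d)² = (3.250 / 0.9048)² = 12.91.
Rounding up, n = 13.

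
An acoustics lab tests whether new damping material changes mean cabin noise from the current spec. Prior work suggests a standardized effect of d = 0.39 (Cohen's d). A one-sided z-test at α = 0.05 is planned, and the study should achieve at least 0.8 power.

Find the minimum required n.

n = 41

For power 0.8 need Φ(δ − z_{0.05}) = 0.8, so δ = z_{0.05} + z_{0.20} = 1.645 + 0.842 = 2.486.
δ = d·√n ⇒ n = (δ/d)² = (2.486 / 0.39)² = 40.65.
Rounding up, n = 41.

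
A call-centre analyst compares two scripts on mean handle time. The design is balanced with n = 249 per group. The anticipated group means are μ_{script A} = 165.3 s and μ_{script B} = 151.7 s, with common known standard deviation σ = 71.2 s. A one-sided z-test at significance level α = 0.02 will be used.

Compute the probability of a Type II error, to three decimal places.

Standardized effect: d = |μ_{script A} − μ_{script B}| / σ = |165.3 − 151.7| / 71.2 = 0.1910
Noncentrality parameter: δ = d·√(n/2) = 0.1910 × √(249/2) = 2.1313
One-sided α = 0.02 → critical value z_{0.02} = 2.054.
Power = Φ(δ − 2.054) = Φ(0.078) = 0.5309.
Type II error: β = 1 − power = 1 − 0.5309 = 0.4691.

β ≈ 0.469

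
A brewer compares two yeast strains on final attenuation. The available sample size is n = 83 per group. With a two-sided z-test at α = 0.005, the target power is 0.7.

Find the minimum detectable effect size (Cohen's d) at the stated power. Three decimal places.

d ≈ 0.517

Need Φ(δ − 2.807) = 0.7, so δ = 2.807 + 0.524 = 3.331.
(The second rejection-region term Φ(−δ − z_{α/2}) is negligible and dropped.)
δ = d·√(n/2) ⇒ d = δ/√(n/2) = 3.331/√(83/2) = 0.5171.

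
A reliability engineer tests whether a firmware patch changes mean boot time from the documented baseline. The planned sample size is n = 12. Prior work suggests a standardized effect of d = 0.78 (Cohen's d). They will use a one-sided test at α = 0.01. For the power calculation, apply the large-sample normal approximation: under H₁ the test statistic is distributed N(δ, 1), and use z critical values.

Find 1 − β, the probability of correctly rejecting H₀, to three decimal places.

Noncentrality parameter: δ = d·√n = 0.78 × √12 = 2.7020
Critical value for a one-sided test at α = 0.01: z_α = 2.326.
Power = P(Z > 2.326 − δ) = Φ(0.376) = 0.6464.

Power ≈ 0.646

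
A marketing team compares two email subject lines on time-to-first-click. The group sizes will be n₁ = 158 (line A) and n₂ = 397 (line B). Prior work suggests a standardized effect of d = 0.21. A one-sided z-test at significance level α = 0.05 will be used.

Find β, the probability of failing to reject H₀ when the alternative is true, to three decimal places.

Noncentrality parameter: δ = d / √(1/n₁ + 1/n₂) = 0.21 / √(1/158 + 1/397) = 2.2325
One-sided α = 0.05 → critical value z_{0.05} = 1.645.
Power = P(Z > 1.645 − δ) = Φ(0.588) = 0.7216.
Type II error: β = 1 − power = 1 − 0.7216 = 0.2784.

β ≈ 0.278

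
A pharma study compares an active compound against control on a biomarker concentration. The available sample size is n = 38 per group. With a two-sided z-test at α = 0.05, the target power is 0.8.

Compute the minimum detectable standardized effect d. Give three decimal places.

d ≈ 0.643

Required noncentrality: δ = z_{0.025} + z_{0.20} = 1.960 + 0.842 = 2.802.
(Lower-tail contribution to power is negligible for δ > 0.)
δ = d·√(n/2) ⇒ d = δ/√(n/2) = 2.802/√(38/2) = 0.6427.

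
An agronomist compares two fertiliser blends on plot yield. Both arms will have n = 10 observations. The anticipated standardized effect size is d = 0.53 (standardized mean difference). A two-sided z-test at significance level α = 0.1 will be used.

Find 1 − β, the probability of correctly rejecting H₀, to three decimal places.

Power ≈ 0.325

Noncentrality parameter: λ = d·√(n/2) = 0.53 × √(10/2) = 1.1851
Two-sided α = 0.1 → critical value z_{0.05} = 1.645.
Power = Φ(λ − 1.645) + Φ(−λ − 1.645) = Φ(-0.460) + Φ(-2.830) = 0.3229 + 0.0023 = 0.3252.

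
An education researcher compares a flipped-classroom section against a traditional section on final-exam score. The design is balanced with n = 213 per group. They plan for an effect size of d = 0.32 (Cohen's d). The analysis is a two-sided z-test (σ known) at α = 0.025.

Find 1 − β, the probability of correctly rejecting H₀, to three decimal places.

Power ≈ 0.856

Noncentrality parameter: δ = d·√(n/2) = 0.32 × √(213/2) = 3.3024
Critical value for a two-sided test at α = 0.025: z_{α/2} = 2.241.
Power = Φ(δ − 2.241) + Φ(−δ − 2.241) = Φ(1.061) + Φ(-5.544) = 0.8556 + 0.0000 = 0.8556.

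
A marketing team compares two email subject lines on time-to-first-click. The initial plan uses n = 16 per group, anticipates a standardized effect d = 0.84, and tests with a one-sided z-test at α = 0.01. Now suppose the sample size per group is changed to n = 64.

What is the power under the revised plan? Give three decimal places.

With n = 64 per group: δ = d·√(n/2) = 0.84 × √(64/2) = 4.7518. Critical value z_{0.01} = 2.326.
Revised power = Φ(δ − 2.326) = Φ(2.425) = 0.9924.

Power ≈ 0.992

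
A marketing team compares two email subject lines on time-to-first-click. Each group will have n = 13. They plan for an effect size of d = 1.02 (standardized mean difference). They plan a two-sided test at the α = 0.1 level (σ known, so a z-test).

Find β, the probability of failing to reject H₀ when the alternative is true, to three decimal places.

Noncentrality parameter: δ = d·√(n/2) = 1.02 × √(13/2) = 2.6005
Two-sided α = 0.1 → critical value z_{0.05} = 1.645.
Power = Φ(δ − 1.645) + Φ(−δ − 1.645) = Φ(0.956) + Φ(-4.245) = 0.8304 + 0.0000 = 0.8304.
Type II error: β = 1 − power = 1 − 0.8304 = 0.1696.

β ≈ 0.170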